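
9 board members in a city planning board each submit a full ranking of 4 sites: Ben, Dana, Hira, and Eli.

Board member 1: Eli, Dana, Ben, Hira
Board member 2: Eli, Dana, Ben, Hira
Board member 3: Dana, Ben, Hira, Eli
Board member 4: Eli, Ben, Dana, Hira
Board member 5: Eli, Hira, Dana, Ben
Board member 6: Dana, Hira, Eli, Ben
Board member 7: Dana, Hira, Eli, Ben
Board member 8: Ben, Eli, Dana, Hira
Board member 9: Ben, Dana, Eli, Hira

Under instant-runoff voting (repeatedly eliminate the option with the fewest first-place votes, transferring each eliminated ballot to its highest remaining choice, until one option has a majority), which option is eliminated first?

Hira

Round 1: Eli 4, Dana 3, Ben 2, Hira 0. Hira has the fewest and is eliminated.
Round 2: Eli 4, Dana 3, Ben 2. Ben has the fewest and is eliminated.
Round 3: Eli 5, Dana 4. Eli has a majority.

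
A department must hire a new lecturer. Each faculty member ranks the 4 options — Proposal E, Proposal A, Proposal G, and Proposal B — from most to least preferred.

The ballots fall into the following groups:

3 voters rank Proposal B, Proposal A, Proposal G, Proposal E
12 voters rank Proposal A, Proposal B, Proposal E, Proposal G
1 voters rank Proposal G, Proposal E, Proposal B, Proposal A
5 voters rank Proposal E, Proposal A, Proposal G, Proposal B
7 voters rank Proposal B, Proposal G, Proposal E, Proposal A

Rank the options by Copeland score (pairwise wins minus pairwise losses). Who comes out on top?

Pairwise results:
  Proposal E vs Proposal A: Proposal A wins 15–13.
  Proposal E vs Proposal G: Proposal E wins 17–11.
  Proposal E vs Proposal B: Proposal B wins 22–6.
  Proposal A vs Proposal G: Proposal A wins 20–8.
  Proposal A vs Proposal B: Proposal A wins 17–11.
  Proposal G vs Proposal B: Proposal B wins 22–6.
Copeland scores (wins − losses):
  Proposal E: 1 − 2 = -1
  Proposal A: 3 − 0 = 3
  Proposal G: 0 − 3 = -3
  Proposal B: 2 − 1 = 1
Proposal A has the best Copeland score.

Proposal A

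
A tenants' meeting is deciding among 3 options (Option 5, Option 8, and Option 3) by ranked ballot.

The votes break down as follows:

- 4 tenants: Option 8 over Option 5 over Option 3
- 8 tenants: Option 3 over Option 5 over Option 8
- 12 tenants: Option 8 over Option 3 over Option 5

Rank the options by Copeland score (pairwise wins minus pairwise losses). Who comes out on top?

Pairwise results:
  Option 5 vs Option 8: Option 8 wins 16–8.
  Option 5 vs Option 3: Option 3 wins 20–4.
  Option 8 vs Option 3: Option 8 wins 16–8.
Copeland scores (wins − losses):
  Option 5: 0 − 2 = -2
  Option 8: 2 − 0 = 2
  Option 3: 1 − 1 = 0
Option 8 has the best Copeland score.

Option 8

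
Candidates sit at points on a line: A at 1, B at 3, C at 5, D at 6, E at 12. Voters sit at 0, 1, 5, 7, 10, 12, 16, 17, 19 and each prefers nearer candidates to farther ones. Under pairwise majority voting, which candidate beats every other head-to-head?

With single-peaked preferences on a line, the Condorcet winner is the candidate closest to the median voter.
The median voter (position 10) is closest to E at 12.
Check: E vs D — voters closer to E: 5 of 9.

E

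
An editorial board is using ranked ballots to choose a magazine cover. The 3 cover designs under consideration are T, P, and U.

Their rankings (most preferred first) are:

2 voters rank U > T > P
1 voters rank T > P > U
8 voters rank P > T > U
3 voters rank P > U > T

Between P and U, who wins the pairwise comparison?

P

Ballots ranking P above U: 1+8+3 = 12.
Ballots ranking U above P: 2.
P wins the head-to-head, 12–2.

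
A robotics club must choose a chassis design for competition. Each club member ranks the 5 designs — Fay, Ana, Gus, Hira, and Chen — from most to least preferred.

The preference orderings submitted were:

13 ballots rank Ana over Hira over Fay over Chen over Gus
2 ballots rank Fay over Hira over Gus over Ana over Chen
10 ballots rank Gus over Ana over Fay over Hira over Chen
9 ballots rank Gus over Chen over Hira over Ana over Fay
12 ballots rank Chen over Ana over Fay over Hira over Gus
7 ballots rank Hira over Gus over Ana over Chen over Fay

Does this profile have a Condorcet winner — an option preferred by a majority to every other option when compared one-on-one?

No

Head-to-head results (53 voters total):
Fay vs Ana: Ana wins 51–2.
Fay vs Gus: Fay wins 27–26.
Fay vs Hira: Hira wins 29–24.
Fay vs Chen: Chen wins 28–25.
Ana vs Gus: Gus wins 28–25.
Ana vs Hira: Ana wins 35–18.
Ana vs Chen: Ana wins 32–21.
Gus vs Hira: Hira wins 34–19.
Gus vs Chen: Gus wins 28–25.
Hira vs Chen: Hira wins 32–21.
No candidate beats all others: Fay beats Gus beats Ana beats Fay, a majority cycle.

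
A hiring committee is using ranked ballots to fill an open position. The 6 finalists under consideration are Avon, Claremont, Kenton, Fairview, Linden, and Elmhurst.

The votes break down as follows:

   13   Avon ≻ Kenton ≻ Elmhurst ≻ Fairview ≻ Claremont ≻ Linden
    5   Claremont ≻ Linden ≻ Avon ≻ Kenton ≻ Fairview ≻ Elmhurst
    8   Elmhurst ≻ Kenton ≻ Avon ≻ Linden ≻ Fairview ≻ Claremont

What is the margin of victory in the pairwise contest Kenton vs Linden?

16

Ballots ranking Kenton above Linden: 13+8 = 21.
Ballots ranking Linden above Kenton: 5.
Kenton wins 21–5, a margin of 16.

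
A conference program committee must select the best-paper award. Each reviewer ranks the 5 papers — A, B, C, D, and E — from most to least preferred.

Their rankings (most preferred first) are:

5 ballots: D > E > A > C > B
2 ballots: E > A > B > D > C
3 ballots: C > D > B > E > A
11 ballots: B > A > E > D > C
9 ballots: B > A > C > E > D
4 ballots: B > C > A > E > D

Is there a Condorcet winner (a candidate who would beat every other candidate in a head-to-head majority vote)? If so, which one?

B

Head-to-head results (34 voters total):
A vs B: B wins 27–7.
A vs C: A wins 27–7.
A vs D: A wins 26–8.
A vs E: A wins 24–10.
B vs C: B wins 26–8.
B vs D: B wins 26–8.
B vs E: B wins 27–7.
C vs D: D wins 18–16.
C vs E: E wins 18–16.
D vs E: E wins 26–8.
B beats each rival — A (27–7), C (26–8), D (26–8), E (27–7) — so B is the Condorcet winner.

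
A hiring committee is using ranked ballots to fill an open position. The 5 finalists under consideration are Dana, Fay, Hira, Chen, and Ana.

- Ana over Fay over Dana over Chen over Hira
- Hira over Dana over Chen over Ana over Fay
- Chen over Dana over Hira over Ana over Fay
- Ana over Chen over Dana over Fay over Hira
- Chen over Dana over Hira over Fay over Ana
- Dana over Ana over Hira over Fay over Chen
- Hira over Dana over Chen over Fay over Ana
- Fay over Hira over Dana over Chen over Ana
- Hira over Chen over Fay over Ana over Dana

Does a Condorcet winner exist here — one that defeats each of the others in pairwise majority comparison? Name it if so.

Head-to-head results (9 voters total):
Dana vs Fay: Dana wins 6–3.
Dana vs Hira: Dana wins 5–4.
Dana vs Chen: Dana wins 5–4.
Dana vs Ana: Dana wins 6–3.
Fay vs Hira: Hira wins 6–3.
Fay vs Chen: Chen wins 6–3.
Fay vs Ana: Ana wins 5–4.
Hira vs Chen: Hira wins 5–4.
Hira vs Ana: Hira wins 6–3.
Chen vs Ana: Chen wins 6–3.
Dana beats each rival — Fay (6–3), Hira (5–4), Chen (5–4), Ana (6–3) — so Dana is the Condorcet winner.

Dana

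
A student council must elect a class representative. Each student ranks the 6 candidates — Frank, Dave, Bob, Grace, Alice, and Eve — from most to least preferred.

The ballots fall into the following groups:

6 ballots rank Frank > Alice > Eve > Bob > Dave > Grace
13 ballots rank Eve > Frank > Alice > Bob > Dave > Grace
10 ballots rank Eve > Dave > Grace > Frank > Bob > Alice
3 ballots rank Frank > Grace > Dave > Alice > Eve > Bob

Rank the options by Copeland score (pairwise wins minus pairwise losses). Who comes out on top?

Pairwise results:
  Frank vs Dave: Frank wins 22–10.
  Frank vs Bob: Frank wins 32–0.
  Frank vs Grace: Frank wins 22–10.
  Frank vs Alice: Frank wins 32–0.
  Frank vs Eve: Eve wins 23–9.
  Dave vs Bob: Bob wins 19–13.
  Dave vs Grace: Dave wins 29–3.
  Dave vs Alice: Alice wins 19–13.
  Dave vs Eve: Eve wins 29–3.
  Bob vs Grace: Bob wins 19–13.
  Bob vs Alice: Alice wins 22–10.
  Bob vs Eve: Eve wins 32–0.
  Grace vs Alice: Alice wins 19–13.
  Grace vs Eve: Eve wins 29–3.
  Alice vs Eve: Eve wins 23–9.
Copeland scores (wins − losses):
  Frank: 4 − 1 = 3
  Dave: 1 − 4 = -3
  Bob: 2 − 3 = -1
  Grace: 0 − 5 = -5
  Alice: 3 − 2 = 1
  Eve: 5 − 0 = 5
Eve has the best Copeland score.

Eve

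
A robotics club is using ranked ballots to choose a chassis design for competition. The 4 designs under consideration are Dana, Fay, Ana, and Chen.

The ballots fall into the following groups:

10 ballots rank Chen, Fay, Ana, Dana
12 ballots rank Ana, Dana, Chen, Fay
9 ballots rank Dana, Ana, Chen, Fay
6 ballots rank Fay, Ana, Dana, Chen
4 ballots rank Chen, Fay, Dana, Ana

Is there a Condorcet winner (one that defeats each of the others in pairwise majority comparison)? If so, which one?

Head-to-head results (41 voters total):
Dana vs Fay: Dana wins 21–20.
Dana vs Ana: Ana wins 28–13.
Dana vs Chen: Dana wins 27–14.
Fay vs Ana: Ana wins 21–20.
Fay vs Chen: Chen wins 35–6.
Ana vs Chen: Ana wins 27–14.
Ana beats each rival — Dana (28–13), Fay (21–20), Chen (27–14) — so Ana is the Condorcet winner.

Ana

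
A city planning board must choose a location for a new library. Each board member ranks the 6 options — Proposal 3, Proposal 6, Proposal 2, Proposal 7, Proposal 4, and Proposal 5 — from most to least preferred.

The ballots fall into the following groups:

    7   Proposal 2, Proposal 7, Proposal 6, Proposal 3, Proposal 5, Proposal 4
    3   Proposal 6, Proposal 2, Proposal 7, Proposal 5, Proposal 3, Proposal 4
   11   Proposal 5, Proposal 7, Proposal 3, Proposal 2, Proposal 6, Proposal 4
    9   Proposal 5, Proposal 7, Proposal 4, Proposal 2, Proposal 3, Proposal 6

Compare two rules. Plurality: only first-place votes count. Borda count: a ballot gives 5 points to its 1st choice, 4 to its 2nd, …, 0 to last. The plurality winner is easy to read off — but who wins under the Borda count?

Proposal 7

Plurality first-place counts: Proposal 3 0, Proposal 6 3, Proposal 2 7, Proposal 7 0, Proposal 4 0, Proposal 5 20 → Proposal 5.
Borda totals: Proposal 3 59, Proposal 6 47, Proposal 2 87, Proposal 7 117, Proposal 4 27, Proposal 5 113 → Proposal 7.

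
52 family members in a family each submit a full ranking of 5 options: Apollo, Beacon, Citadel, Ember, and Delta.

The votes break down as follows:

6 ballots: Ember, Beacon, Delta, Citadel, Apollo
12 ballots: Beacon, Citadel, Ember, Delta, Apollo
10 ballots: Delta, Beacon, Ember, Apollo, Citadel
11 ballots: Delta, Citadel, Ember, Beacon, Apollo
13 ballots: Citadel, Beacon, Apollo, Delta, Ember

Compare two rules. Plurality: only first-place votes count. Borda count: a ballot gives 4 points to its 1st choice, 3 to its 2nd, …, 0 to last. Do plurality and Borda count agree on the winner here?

Plurality first-place counts: Apollo 0, Beacon 12, Citadel 13, Ember 6, Delta 21 → Delta.
Borda totals: Apollo 36, Beacon 146, Citadel 127, Ember 90, Delta 121 → Beacon.
The two rules disagree: plurality picks Delta, Borda picks Beacon.

No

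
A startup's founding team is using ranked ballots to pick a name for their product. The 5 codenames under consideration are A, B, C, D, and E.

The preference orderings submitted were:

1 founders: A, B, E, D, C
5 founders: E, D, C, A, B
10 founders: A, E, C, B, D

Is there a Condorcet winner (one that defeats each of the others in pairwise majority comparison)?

Head-to-head results (16 voters total):
A vs B: A wins 16–0.
A vs C: A wins 11–5.
A vs D: A wins 11–5.
A vs E: A wins 11–5.
B vs C: C wins 15–1.
B vs D: B wins 11–5.
B vs E: E wins 15–1.
C vs D: C wins 10–6.
C vs E: E wins 16–0.
D vs E: E wins 16–0.
A beats each rival — B (16–0), C (11–5), D (11–5), E (11–5) — so A is the Condorcet winner.

Yes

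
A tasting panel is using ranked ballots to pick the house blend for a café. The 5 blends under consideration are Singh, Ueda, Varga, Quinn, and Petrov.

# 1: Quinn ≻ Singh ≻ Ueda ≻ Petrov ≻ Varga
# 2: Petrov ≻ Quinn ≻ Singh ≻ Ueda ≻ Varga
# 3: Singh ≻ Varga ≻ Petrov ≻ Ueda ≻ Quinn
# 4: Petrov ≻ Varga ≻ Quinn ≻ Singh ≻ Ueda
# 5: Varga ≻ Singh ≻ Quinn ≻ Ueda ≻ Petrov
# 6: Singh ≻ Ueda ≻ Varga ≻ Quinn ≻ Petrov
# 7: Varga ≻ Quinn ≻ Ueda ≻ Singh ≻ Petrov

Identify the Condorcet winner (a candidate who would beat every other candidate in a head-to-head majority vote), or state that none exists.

No Condorcet winner

Head-to-head results (7 voters total):
Singh vs Ueda: Singh wins 6–1.
Singh vs Varga: Singh wins 4–3.
Singh vs Quinn: Quinn wins 4–3.
Singh vs Petrov: Singh wins 5–2.
Ueda vs Varga: Varga wins 4–3.
Ueda vs Quinn: Quinn wins 5–2.
Ueda vs Petrov: Ueda wins 4–3.
Varga vs Quinn: Varga wins 5–2.
Varga vs Petrov: Varga wins 4–3.
Quinn vs Petrov: Quinn wins 4–3.
No candidate beats all others: Singh beats Varga beats Quinn beats Singh, a majority cycle.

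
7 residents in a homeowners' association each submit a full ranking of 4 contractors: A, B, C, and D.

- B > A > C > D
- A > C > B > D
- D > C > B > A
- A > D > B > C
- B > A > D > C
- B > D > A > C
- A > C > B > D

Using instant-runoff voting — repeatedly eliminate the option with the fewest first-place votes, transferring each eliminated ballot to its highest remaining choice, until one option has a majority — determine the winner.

Round 1: A 3, B 3, D 1, C 0. C has the fewest and is eliminated.
Round 2: A 3, B 3, D 1. D has the fewest and is eliminated.
Round 3: B 4, A 3. B has a majority.

B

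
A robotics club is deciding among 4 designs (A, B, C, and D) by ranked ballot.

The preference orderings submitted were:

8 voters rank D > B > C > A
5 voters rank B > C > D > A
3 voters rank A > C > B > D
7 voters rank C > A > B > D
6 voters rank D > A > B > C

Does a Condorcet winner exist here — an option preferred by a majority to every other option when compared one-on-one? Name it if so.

No Condorcet winner

Head-to-head results (29 voters total):
A vs B: A wins 16–13.
A vs C: C wins 20–9.
A vs D: D wins 19–10.
B vs C: B wins 19–10.
B vs D: B wins 15–14.
C vs D: C wins 15–14.
No candidate beats all others: A beats B beats C beats A, a majority cycle.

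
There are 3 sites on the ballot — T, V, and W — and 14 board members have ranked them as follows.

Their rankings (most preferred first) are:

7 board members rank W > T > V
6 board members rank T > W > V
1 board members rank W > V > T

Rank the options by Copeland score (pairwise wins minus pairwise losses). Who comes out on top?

W

Pairwise results:
  T vs V: T wins 13–1.
  T vs W: W wins 8–6.
  V vs W: W wins 14–0.
Copeland scores (wins − losses):
  T: 1 − 1 = 0
  V: 0 − 2 = -2
  W: 2 − 0 = 2
W has the best Copeland score.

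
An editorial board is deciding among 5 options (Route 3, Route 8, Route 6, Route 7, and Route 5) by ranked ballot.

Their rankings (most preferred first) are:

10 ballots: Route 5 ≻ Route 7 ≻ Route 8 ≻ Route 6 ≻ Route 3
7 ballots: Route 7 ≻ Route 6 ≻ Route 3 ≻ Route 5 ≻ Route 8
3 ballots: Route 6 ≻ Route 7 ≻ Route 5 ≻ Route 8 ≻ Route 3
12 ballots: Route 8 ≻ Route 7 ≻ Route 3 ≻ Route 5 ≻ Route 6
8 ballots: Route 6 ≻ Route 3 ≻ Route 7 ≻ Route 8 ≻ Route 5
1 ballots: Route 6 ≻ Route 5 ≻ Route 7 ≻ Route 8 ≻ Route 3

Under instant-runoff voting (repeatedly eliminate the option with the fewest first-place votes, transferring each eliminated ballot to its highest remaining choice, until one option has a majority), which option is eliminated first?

Route 3

Round 1: Route 8 12, Route 6 12, Route 5 10, Route 7 7, Route 3 0. Route 3 has the fewest and is eliminated.
Round 2: Route 8 12, Route 6 12, Route 5 10, Route 7 7. Route 7 has the fewest and is eliminated.
Round 3: Route 6 19, Route 8 12, Route 5 10. Route 5 has the fewest and is eliminated.
Round 4: Route 8 22, Route 6 19. Route 8 has a majority.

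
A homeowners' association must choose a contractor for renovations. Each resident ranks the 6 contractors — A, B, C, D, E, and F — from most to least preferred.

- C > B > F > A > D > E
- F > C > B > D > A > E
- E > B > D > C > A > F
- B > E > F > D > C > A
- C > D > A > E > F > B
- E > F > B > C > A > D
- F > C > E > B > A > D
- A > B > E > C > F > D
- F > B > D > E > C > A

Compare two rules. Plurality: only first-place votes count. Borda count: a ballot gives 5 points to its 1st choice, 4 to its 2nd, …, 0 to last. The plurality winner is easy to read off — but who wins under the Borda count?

Plurality first-place counts: A 1, B 1, C 2, D 0, E 2, F 3 → F.
Borda totals: A 14, B 29, C 26, D 15, E 24, F 27 → B.

B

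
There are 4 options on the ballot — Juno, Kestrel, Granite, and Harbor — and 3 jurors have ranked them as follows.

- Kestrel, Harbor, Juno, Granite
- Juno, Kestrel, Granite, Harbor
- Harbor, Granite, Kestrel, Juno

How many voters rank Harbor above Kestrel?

1

Ballots ranking Harbor above Kestrel: 1.
Ballots ranking Kestrel above Harbor: 2.
So 1 of 3 voters prefer Harbor to Kestrel.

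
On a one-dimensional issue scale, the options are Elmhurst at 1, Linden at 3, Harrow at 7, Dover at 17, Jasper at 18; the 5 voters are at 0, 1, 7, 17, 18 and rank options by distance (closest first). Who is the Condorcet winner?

Harrow

With single-peaked preferences on a line, the Condorcet winner is the candidate closest to the median voter.
The median voter (position 7) is closest to Harrow at 7.
Check: Harrow vs Elmhurst — voters closer to Harrow: 3 of 5.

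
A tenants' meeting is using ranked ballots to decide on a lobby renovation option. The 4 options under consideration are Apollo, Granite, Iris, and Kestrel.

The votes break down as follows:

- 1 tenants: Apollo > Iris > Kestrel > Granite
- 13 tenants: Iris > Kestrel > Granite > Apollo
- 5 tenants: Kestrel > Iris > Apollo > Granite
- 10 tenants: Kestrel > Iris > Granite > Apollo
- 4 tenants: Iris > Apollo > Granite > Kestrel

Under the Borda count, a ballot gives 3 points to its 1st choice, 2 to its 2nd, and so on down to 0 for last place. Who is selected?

Iris

Borda scores:
  Apollo: 3 + 13·0 + 5·1 + 10·0 + 4·2 = 16
  Granite: 0 + 13·1 + 5·0 + 10·1 + 4·1 = 27
  Iris: 2 + 13·3 + 5·2 + 10·2 + 4·3 = 83
  Kestrel: 1 + 13·2 + 5·3 + 10·3 + 4·0 = 72
Iris has the highest total.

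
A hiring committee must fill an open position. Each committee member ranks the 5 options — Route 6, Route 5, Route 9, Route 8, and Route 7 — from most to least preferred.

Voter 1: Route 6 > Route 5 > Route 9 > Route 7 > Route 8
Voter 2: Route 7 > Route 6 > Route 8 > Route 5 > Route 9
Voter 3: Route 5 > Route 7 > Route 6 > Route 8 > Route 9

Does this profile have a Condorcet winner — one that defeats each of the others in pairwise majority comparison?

No

Head-to-head results (3 voters total):
Route 6 vs Route 5: Route 6 wins 2–1.
Route 6 vs Route 9: Route 6 wins 3–0.
Route 6 vs Route 8: Route 6 wins 3–0.
Route 6 vs Route 7: Route 7 wins 2–1.
Route 5 vs Route 9: Route 5 wins 3–0.
Route 5 vs Route 8: Route 5 wins 2–1.
Route 5 vs Route 7: Route 5 wins 2–1.
Route 9 vs Route 8: Route 8 wins 2–1.
Route 9 vs Route 7: Route 7 wins 2–1.
Route 8 vs Route 7: Route 7 wins 3–0.
No candidate beats all others: Route 6 beats Route 5 beats Route 7 beats Route 6, a majority cycle.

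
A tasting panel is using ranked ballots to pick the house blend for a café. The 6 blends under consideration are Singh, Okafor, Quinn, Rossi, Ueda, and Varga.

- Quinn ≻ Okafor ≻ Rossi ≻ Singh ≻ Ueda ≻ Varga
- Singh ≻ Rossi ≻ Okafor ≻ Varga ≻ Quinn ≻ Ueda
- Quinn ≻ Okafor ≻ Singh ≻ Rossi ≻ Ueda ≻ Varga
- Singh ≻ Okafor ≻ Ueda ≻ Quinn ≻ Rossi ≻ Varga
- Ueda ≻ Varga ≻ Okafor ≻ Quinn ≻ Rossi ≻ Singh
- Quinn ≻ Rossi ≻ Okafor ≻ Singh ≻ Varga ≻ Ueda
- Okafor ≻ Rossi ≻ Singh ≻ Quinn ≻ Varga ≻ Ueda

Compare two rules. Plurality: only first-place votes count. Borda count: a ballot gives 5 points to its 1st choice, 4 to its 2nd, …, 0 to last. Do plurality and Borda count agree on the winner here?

No

Plurality first-place counts: Singh 2, Okafor 1, Quinn 3, Rossi 0, Ueda 1, Varga 0 → Quinn.
Borda totals: Singh 20, Okafor 26, Quinn 22, Rossi 19, Ueda 10, Varga 8 → Okafor.
The two rules disagree: plurality picks Quinn, Borda picks Okafor.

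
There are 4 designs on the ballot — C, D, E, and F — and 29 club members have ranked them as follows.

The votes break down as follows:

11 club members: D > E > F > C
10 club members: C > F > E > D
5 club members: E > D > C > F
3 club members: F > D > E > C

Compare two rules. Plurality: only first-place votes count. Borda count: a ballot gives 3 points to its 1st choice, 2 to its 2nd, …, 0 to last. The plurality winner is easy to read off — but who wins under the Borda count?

E

Plurality first-place counts: C 10, D 11, E 5, F 3 → D.
Borda totals: C 35, D 49, E 50, F 40 → E.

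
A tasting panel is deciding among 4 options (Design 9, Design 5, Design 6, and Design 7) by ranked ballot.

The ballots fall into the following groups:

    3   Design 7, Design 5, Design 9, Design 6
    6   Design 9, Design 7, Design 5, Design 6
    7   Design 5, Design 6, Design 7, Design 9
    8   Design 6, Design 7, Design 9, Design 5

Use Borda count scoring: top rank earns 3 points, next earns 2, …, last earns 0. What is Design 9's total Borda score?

29

Borda scores:
  Design 9: 3·1 + 6·3 + 7·0 + 8·1 = 29
  Design 5: 3·2 + 6·1 + 7·3 + 8·0 = 33
  Design 6: 3·0 + 6·0 + 7·2 + 8·3 = 38
  Design 7: 3·3 + 6·2 + 7·1 + 8·2 = 44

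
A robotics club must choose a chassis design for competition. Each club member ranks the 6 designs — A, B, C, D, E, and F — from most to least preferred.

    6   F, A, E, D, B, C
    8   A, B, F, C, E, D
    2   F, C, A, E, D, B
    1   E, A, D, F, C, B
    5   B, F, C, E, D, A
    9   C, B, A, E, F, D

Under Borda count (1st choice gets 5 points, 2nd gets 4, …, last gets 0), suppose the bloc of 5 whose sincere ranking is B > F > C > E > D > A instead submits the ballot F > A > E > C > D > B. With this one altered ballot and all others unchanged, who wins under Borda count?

Borda totals with the altered ballot: A 121, B 74, C 80, D 22, E 68, F 100.
The winner is unchanged: still A.

A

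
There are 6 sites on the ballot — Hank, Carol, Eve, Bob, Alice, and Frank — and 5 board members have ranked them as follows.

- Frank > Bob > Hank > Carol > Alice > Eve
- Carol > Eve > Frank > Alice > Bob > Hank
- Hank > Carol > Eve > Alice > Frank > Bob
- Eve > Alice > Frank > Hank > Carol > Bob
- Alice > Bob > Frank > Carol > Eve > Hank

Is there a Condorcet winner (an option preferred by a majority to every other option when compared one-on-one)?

No

Head-to-head results (5 voters total):
Hank vs Carol: Hank wins 3–2.
Hank vs Eve: Eve wins 3–2.
Hank vs Bob: Bob wins 3–2.
Hank vs Alice: Alice wins 3–2.
Hank vs Frank: Frank wins 4–1.
Carol vs Eve: Carol wins 4–1.
Carol vs Bob: Carol wins 3–2.
Carol vs Alice: Carol wins 3–2.
Carol vs Frank: Frank wins 3–2.
Eve vs Bob: Eve wins 3–2.
Eve vs Alice: Eve wins 3–2.
Eve vs Frank: Eve wins 3–2.
Bob vs Alice: Alice wins 4–1.
Bob vs Frank: Frank wins 4–1.
Alice vs Frank: Alice wins 3–2.
No candidate beats all others: Hank beats Carol beats Eve beats Hank, a majority cycle.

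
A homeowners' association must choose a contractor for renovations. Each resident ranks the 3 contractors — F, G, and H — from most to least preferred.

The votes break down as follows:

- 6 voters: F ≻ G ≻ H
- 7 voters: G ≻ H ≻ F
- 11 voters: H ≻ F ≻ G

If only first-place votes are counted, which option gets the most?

H

First-place vote totals:
  F: 6
  G: 7
  H: 11
H has the most first-place votes.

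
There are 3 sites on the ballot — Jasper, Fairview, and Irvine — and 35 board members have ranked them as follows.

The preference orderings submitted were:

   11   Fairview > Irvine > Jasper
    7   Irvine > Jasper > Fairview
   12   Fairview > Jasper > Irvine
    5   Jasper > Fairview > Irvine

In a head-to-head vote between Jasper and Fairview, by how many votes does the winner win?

11

Ballots ranking Jasper above Fairview: 7+5 = 12.
Ballots ranking Fairview above Jasper: 11+12 = 23.
Fairview wins 23–12, a margin of 11.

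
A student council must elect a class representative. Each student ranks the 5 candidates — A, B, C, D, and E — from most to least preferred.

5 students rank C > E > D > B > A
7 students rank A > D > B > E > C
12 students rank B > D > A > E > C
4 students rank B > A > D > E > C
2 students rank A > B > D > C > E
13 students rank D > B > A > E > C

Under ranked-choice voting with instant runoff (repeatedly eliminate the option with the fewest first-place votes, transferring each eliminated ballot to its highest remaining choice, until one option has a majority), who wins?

D

Round 1: B 16, D 13, A 9, C 5, E 0. E has the fewest and is eliminated.
Round 2: B 16, D 13, A 9, C 5. C has the fewest and is eliminated.
Round 3: D 18, B 16, A 9. A has the fewest and is eliminated.
Round 4: D 25, B 18. D has a majority.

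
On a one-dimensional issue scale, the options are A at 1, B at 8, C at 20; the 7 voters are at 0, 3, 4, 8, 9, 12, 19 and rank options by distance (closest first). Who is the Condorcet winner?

With single-peaked preferences on a line, the Condorcet winner is the candidate closest to the median voter.
The median voter (position 8) is closest to B at 8.
Check: B vs A — voters closer to B: 4 of 7.

B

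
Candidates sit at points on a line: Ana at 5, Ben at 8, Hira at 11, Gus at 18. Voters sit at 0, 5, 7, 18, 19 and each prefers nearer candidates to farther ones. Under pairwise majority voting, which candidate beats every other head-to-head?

With single-peaked preferences on a line, the Condorcet winner is the candidate closest to the median voter.
The median voter (position 7) is closest to Ben at 8.
Check: Ben vs Ana — voters closer to Ben: 3 of 5.

Ben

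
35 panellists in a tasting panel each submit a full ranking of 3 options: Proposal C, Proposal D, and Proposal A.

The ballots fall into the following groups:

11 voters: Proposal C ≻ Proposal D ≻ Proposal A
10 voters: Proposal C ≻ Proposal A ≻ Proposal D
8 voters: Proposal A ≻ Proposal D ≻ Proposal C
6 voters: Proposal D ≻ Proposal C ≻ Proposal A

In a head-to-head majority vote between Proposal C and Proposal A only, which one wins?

Ballots ranking Proposal C above Proposal A: 11+10+6 = 27.
Ballots ranking Proposal A above Proposal C: 8.
Proposal C wins the head-to-head, 27–8.

Proposal C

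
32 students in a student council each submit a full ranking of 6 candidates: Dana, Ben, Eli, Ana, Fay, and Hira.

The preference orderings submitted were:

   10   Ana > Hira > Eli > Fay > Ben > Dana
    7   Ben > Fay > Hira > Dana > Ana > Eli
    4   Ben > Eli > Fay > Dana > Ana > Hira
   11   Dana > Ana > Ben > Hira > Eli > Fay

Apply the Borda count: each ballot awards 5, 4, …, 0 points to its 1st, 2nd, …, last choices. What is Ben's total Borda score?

Borda scores:
  Dana: 10·0 + 7·2 + 4·2 + 11·5 = 77
  Ben: 10·1 + 7·5 + 4·5 + 11·3 = 98
  Eli: 10·3 + 7·0 + 4·4 + 11·1 = 57
  Ana: 10·5 + 7·1 + 4·1 + 11·4 = 105
  Fay: 10·2 + 7·4 + 4·3 + 11·0 = 60
  Hira: 10·4 + 7·3 + 4·0 + 11·2 = 83

98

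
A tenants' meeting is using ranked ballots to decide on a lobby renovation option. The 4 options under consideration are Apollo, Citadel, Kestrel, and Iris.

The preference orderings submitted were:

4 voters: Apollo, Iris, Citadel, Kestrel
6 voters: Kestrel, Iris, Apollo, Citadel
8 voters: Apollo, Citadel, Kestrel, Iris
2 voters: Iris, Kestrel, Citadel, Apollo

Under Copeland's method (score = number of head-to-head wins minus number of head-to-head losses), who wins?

Pairwise results:
  Apollo vs Citadel: Apollo wins 18–2.
  Apollo vs Kestrel: Apollo wins 12–8.
  Apollo vs Iris: Apollo wins 12–8.
  Citadel vs Kestrel: Citadel wins 12–8.
  Citadel vs Iris: Iris wins 12–8.
  Kestrel vs Iris: Kestrel wins 14–6.
Copeland scores (wins − losses):
  Apollo: 3 − 0 = 3
  Citadel: 1 − 2 = -1
  Kestrel: 1 − 2 = -1
  Iris: 1 − 2 = -1
Apollo has the best Copeland score.

Apollo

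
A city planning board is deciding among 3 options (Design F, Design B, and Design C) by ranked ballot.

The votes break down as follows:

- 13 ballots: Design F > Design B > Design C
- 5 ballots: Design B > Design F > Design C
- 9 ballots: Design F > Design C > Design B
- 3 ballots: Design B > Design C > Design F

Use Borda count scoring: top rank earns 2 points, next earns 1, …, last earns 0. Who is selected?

Design F

Borda scores:
  Design F: 13·2 + 5·1 + 9·2 + 3·0 = 49
  Design B: 13·1 + 5·2 + 9·0 + 3·2 = 29
  Design C: 13·0 + 5·0 + 9·1 + 3·1 = 12
Design F has the highest total.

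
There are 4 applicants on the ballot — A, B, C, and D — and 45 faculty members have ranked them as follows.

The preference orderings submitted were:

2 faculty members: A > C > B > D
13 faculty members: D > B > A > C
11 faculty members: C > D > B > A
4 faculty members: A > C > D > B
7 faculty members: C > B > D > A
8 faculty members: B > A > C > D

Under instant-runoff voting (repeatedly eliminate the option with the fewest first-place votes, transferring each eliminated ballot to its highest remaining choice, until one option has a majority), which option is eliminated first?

A

Round 1: C 18, D 13, B 8, A 6. A has the fewest and is eliminated.
Round 2: C 24, D 13, B 8. C has a majority.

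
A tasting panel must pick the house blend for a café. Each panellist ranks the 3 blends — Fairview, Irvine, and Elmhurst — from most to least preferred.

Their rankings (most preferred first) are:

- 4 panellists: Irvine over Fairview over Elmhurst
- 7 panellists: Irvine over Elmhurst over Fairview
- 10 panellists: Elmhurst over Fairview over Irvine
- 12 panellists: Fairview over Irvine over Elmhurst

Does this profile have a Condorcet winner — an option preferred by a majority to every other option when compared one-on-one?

Head-to-head results (33 voters total):
Fairview vs Irvine: Fairview wins 22–11.
Fairview vs Elmhurst: Elmhurst wins 17–16.
Irvine vs Elmhurst: Irvine wins 23–10.
No candidate beats all others: Fairview beats Irvine beats Elmhurst beats Fairview, a majority cycle.

No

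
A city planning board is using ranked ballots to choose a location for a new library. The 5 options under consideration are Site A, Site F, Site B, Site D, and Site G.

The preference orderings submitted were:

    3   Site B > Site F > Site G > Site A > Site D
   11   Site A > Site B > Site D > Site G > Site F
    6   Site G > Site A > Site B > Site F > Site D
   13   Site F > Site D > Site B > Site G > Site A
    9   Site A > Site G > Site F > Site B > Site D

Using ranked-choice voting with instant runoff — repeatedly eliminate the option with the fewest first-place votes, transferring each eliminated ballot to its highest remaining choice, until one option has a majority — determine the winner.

Site A

Round 1: Site A 20, Site F 13, Site G 6, Site B 3, Site D 0. Site D has the fewest and is eliminated.
Round 2: Site A 20, Site F 13, Site G 6, Site B 3. Site B has the fewest and is eliminated.
Round 3: Site A 20, Site F 16, Site G 6. Site G has the fewest and is eliminated.
Round 4: Site A 26, Site F 16. Site A has a majority.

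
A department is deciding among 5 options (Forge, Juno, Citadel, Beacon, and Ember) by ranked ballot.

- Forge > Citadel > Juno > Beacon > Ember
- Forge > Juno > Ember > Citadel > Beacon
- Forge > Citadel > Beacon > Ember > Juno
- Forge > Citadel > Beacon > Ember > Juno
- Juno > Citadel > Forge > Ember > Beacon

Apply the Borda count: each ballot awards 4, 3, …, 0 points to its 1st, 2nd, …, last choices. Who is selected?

Borda scores:
  Forge: 4 + 4 + 4 + 4 + 2 = 18
  Juno: 2 + 3 + 0 + 0 + 4 = 9
  Citadel: 3 + 1 + 3 + 3 + 3 = 13
  Beacon: 1 + 0 + 2 + 2 + 0 = 5
  Ember: 0 + 2 + 1 + 1 + 1 = 5
Forge has the highest total.

Forge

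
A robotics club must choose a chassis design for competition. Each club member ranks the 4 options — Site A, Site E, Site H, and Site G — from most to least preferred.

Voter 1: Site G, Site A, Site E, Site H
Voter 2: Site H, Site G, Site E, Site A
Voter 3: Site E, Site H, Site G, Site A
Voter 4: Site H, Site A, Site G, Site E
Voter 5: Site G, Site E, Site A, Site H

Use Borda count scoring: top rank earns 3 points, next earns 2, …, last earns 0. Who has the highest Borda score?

Borda scores:
  Site A: 2 + 0 + 0 + 2 + 1 = 5
  Site E: 1 + 1 + 3 + 0 + 2 = 7
  Site H: 0 + 3 + 2 + 3 + 0 = 8
  Site G: 3 + 2 + 1 + 1 + 3 = 10
Site G has the highest total.

Site G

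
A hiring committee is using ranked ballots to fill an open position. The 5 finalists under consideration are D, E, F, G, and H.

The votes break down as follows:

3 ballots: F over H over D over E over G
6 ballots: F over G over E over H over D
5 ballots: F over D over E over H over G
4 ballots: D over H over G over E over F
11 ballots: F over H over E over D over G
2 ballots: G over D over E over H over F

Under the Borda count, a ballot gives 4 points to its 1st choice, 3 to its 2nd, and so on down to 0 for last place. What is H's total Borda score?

67

Borda scores:
  D: 3·2 + 6·0 + 5·3 + 4·4 + 11·1 + 2·3 = 54
  E: 3·1 + 6·2 + 5·2 + 4·1 + 11·2 + 2·2 = 55
  F: 3·4 + 6·4 + 5·4 + 4·0 + 11·4 + 2·0 = 100
  G: 3·0 + 6·3 + 5·0 + 4·2 + 11·0 + 2·4 = 34
  H: 3·3 + 6·1 + 5·1 + 4·3 + 11·3 + 2·1 = 67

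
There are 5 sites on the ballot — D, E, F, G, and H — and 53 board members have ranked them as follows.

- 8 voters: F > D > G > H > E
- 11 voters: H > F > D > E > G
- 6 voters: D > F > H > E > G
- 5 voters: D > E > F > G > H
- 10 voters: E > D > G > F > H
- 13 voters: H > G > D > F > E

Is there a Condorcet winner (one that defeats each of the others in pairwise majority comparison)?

Yes

Head-to-head results (53 voters total):
D vs E: D wins 43–10.
D vs F: D wins 34–19.
D vs G: D wins 40–13.
D vs H: D wins 29–24.
E vs F: F wins 38–15.
E vs G: E wins 32–21.
E vs H: H wins 38–15.
F vs G: F wins 30–23.
F vs H: F wins 29–24.
G vs H: H wins 30–23.
D beats each rival — E (43–10), F (34–19), G (40–13), H (29–24) — so D is the Condorcet winner.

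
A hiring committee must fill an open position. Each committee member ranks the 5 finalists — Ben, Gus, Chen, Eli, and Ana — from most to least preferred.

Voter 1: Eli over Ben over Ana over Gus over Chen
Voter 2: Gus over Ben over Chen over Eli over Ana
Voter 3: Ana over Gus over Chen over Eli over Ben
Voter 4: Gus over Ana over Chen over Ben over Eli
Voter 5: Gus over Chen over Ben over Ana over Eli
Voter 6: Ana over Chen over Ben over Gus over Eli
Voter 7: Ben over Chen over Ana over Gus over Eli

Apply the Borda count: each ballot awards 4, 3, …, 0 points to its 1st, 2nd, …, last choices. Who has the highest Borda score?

Gus

Borda scores:
  Ben: 3 + 3 + 0 + 1 + 2 + 2 + 4 = 15
  Gus: 1 + 4 + 3 + 4 + 4 + 1 + 1 = 18
  Chen: 0 + 2 + 2 + 2 + 3 + 3 + 3 = 15
  Eli: 4 + 1 + 1 + 0 + 0 + 0 + 0 = 6
  Ana: 2 + 0 + 4 + 3 + 1 + 4 + 2 = 16
Gus has the highest total.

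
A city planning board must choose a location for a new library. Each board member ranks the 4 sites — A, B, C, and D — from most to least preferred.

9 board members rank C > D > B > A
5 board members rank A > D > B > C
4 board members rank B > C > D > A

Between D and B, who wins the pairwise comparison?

Ballots ranking D above B: 9+5 = 14.
Ballots ranking B above D: 4.
D wins the head-to-head, 14–4.

D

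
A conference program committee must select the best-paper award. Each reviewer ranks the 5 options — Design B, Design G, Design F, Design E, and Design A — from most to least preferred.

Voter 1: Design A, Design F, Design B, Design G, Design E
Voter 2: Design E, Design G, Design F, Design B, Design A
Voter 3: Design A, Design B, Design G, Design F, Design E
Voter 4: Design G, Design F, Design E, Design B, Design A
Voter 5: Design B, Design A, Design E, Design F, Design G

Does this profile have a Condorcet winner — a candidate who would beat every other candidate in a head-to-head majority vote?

Head-to-head results (5 voters total):
Design B vs Design G: Design B wins 3–2.
Design B vs Design F: Design F wins 3–2.
Design B vs Design E: Design B wins 3–2.
Design B vs Design A: Design B wins 3–2.
Design G vs Design F: Design G wins 3–2.
Design G vs Design E: Design G wins 3–2.
Design G vs Design A: Design A wins 3–2.
Design F vs Design E: Design F wins 3–2.
Design F vs Design A: Design A wins 3–2.
Design E vs Design A: Design A wins 3–2.
No candidate beats all others: Design B beats Design G beats Design F beats Design B, a majority cycle.

No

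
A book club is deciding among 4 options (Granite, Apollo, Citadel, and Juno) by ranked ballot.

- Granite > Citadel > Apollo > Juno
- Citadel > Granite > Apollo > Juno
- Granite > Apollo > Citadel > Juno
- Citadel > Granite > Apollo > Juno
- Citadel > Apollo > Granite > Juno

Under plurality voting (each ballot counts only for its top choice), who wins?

First-place vote totals:
  Granite: 2
  Apollo: 0
  Citadel: 3
  Juno: 0
Citadel has the most first-place votes.

Citadel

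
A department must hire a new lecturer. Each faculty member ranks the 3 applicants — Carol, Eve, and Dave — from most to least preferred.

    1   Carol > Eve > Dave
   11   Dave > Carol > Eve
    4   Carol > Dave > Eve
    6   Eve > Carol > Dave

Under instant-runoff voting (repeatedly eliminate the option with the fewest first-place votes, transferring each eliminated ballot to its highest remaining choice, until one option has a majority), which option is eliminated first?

Round 1: Dave 11, Eve 6, Carol 5. Carol has the fewest and is eliminated.
Round 2: Dave 15, Eve 7. Dave has a majority.

Carol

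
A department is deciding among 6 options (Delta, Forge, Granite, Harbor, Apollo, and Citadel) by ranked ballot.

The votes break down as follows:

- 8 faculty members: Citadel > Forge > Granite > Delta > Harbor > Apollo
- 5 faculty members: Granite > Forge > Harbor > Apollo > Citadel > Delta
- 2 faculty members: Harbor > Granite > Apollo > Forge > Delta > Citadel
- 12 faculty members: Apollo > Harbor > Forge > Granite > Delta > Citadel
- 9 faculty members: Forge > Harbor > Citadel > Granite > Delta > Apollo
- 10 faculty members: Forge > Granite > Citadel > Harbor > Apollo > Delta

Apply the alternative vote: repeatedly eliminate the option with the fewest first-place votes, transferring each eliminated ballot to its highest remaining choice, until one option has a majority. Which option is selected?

Round 1: Forge 19, Apollo 12, Citadel 8, Granite 5, Harbor 2, Delta 0. Delta has the fewest and is eliminated.
Round 2: Forge 19, Apollo 12, Citadel 8, Granite 5, Harbor 2. Harbor has the fewest and is eliminated.
Round 3: Forge 19, Apollo 12, Citadel 8, Granite 7. Granite has the fewest and is eliminated.
Round 4: Forge 24, Apollo 14, Citadel 8. Forge has a majority.

Forge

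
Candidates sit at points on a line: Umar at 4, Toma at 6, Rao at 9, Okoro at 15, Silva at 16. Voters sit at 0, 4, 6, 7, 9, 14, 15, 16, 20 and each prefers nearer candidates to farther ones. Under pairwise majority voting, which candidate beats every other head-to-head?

With single-peaked preferences on a line, the Condorcet winner is the candidate closest to the median voter.
The median voter (position 9) is closest to Rao at 9.
Check: Rao vs Okoro — voters closer to Rao: 5 of 9.

Rao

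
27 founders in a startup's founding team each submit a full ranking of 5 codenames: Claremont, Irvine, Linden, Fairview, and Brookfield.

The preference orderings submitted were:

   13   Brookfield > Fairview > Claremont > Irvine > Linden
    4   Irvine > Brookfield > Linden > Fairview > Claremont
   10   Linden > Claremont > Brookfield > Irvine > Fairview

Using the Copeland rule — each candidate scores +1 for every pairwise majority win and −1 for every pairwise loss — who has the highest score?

Pairwise results:
  Claremont vs Irvine: Claremont wins 23–4.
  Claremont vs Linden: Linden wins 14–13.
  Claremont vs Fairview: Fairview wins 17–10.
  Claremont vs Brookfield: Brookfield wins 17–10.
  Irvine vs Linden: Irvine wins 17–10.
  Irvine vs Fairview: Irvine wins 14–13.
  Irvine vs Brookfield: Brookfield wins 23–4.
  Linden vs Fairview: Linden wins 14–13.
  Linden vs Brookfield: Brookfield wins 17–10.
  Fairview vs Brookfield: Brookfield wins 27–0.
Copeland scores (wins − losses):
  Claremont: 1 − 3 = -2
  Irvine: 2 − 2 = 0
  Linden: 2 − 2 = 0
  Fairview: 1 − 3 = -2
  Brookfield: 4 − 0 = 4
Brookfield has the best Copeland score.

Brookfield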